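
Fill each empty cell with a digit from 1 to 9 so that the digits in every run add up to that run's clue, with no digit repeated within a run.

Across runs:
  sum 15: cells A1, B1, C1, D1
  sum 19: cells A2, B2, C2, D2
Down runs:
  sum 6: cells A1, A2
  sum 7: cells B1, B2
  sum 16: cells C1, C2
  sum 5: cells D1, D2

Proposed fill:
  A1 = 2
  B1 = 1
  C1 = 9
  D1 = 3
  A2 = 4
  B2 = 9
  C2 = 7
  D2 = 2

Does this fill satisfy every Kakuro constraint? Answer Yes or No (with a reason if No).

No — the across run A2–D2 sums to 22, not 19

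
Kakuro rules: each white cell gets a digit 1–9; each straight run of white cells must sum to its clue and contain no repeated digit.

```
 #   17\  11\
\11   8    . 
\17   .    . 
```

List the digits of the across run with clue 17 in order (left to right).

9 8

17 in 2 cells must be {8,9}.
R1C2 = 11 − 8 = 3 completes the 11 across.
R2C1 = 17 − 8 = 9 completes the 17 down.
R2C2 = 17 − 9 = 8 completes the 17 across.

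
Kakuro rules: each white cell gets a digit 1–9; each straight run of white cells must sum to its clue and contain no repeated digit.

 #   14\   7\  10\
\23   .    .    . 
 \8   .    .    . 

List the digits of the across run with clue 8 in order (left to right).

23 in 3 cells must be {6,8,9}.
The 23 across and the 7 down share only 6, so R1C2 = 6.
The 8 across and the 14 down share only 5, so R2C1 = 5.
R2C2 = 7 − 6 = 1 completes the 7 down.
R2C3 = 8 − 6 = 2 completes the 8 across.
R1C1 = 14 − 5 = 9 completes the 14 down.
R1C3 = 23 − 15 = 8 completes the 23 across.

5, 1, 2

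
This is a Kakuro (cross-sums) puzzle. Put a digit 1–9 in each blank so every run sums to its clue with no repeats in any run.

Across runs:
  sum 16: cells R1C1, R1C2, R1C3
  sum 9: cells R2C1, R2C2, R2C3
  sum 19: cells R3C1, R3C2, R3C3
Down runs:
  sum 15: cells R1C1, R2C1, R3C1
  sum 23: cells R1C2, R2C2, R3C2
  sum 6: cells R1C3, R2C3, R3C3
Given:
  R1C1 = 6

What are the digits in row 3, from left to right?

23 in 3 cells must be {6,8,9}; 6 in 3 cells must be {1,2,3}.
The 9 across and the 23 down share only 6, so R2C2 = 6.
No cell is forced outright now. R1C2 can only be 8 or 9 (the digits allowed by both its 16 across and its 23 down). If R1C2 = 9: that forces R1C3 = 1, R2C3 = 2, R3C2 = 8, after which R3C3 would have to be in {2,4,5,6,7,9} for the 19 across but in {3} for the 6 down — contradiction. So R1C2 = 8.
R1C3 = 16 − 14 = 2 completes the 16 across.
Given what's placed, R2C3 must be 1 to fit the 9 across and 6 down.
R3C2 = 23 − 14 = 9 completes the 23 down.
R3C3 = 6 − 3 = 3 completes the 6 down.
R2C1 = 9 − 7 = 2 completes the 9 across.
R3C1 = 19 − 12 = 7 completes the 19 across.

7 9 3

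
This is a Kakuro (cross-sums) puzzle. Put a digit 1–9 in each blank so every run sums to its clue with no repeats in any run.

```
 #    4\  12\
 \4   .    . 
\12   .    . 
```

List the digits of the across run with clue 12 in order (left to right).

4 in 2 cells must be {1,3}.
The 4 across and the 12 down share only 3, so R1C2 = 3.
The 12 across and the 4 down share only 3, so R2C1 = 3.
R2C2 = 12 − 3 = 9 completes the 12 across.
R1C1 = 4 − 3 = 1 completes the 4 across.

3 9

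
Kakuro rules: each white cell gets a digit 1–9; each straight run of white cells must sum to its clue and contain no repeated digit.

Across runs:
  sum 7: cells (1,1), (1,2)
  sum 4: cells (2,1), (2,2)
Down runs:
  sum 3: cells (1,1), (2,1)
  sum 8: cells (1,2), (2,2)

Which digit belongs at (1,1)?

4 in 2 cells must be {1,3}; 3 in 2 cells must be {1,2}.
The 4 across and the 3 down share only 1, so (2,1) = 1.
(2,2) = 4 − 1 = 3 completes the 4 across.
(1,1) = 3 − 1 = 2 completes the 3 down.
(1,2) = 7 − 2 = 5 completes the 7 across.

2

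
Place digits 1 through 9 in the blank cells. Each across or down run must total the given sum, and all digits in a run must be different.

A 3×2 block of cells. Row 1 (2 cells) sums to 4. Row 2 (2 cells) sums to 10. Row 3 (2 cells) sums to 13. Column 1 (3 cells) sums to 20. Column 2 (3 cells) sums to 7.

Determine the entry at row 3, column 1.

4 in 2 cells must be {1,3}; 7 in 3 cells must be {1,2,4}.
The 4 across and the 20 down share only 3, so (1,1) = 3.
(1,2) = 4 − 3 = 1 completes the 4 across.
Given what's placed, (3,2) must be 4 to fit the 13 across and 7 down.
(2,2) = 7 − 5 = 2 completes the 7 down.
(3,1) = 13 − 4 = 9 completes the 13 across.
(2,1) = 10 − 2 = 8 completes the 10 across.

9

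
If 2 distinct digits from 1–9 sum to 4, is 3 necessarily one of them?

The only way to make 4 from 2 distinct digits is {1,3}, which contains 3.

Yes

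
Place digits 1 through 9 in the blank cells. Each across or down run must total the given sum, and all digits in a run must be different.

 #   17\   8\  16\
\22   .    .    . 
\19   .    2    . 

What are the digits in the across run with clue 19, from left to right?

8 2 9

17 in 2 cells must be {8,9}; 16 in 2 cells must be {7,9}.
R1C2 = 8 − 2 = 6 completes the 8 down.
R2C3 = 9: the only remaining digit allowed by both the 19 across and the 16 down.
Given what's placed, R1C1 must be 9 to fit the 22 across and 17 down.
R1C3 = 22 − 15 = 7 completes the 22 across.
R2C1 = 19 − 11 = 8 completes the 19 across.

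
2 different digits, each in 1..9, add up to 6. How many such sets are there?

2 distinct digits from 1–9 sum between 3 and 17.
Enumerating: {1,5}, {2,4}.

2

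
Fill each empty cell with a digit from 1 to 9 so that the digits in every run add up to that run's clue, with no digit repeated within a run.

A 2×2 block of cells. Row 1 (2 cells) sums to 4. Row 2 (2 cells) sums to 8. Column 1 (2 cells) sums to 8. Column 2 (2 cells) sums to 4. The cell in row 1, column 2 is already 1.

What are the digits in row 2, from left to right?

4 in 2 cells must be {1,3}.
(1,1) = 4 − 1 = 3 completes the 4 across.
(2,1) = 8 − 3 = 5 completes the 8 down.
(2,2) = 8 − 5 = 3 completes the 8 across.

5 3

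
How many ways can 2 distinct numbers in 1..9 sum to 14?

2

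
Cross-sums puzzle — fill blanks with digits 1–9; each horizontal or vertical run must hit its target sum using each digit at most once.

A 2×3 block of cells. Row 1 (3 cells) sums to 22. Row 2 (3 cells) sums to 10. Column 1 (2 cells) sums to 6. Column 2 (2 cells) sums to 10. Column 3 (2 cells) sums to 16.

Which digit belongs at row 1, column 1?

16 in 2 cells must be {7,9}.
The 22 across and the 6 down share only 5, so (1,1) = 5.
Given what's placed, (1,3) must be 9 to fit the 22 across and 16 down.
(2,1) = 6 − 5 = 1 completes the 6 down.
(2,3) = 16 − 9 = 7 completes the 16 down.
(1,2) = 22 − 14 = 8 completes the 22 across.
(2,2) = 10 − 8 = 2 completes the 10 across.

5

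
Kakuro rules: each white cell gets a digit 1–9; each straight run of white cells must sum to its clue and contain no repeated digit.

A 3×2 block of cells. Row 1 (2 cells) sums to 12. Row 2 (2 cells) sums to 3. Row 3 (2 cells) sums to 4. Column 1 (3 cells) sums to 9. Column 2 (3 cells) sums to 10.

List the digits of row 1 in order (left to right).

3 in 2 cells must be {1,2}; 4 in 2 cells must be {1,3}.
Nothing is forced directly, so branch on (2,1), whose candidates are 1 or 2. If (2,1) = 2: that forces (2,2) = 1, (3,2) = 3, after which (1,2) would have to be in {3,4,5,7,8,9} for the 12 across but in {6} for the 10 down — contradiction. So (2,1) = 1.
(2,2) = 3 − 1 = 2 completes the 3 across.
Given what's placed, (3,1) must be 3 to fit the 4 across and 9 down.
(3,2) = 4 − 3 = 1 completes the 4 across.
(1,1) = 9 − 4 = 5 completes the 9 down.
(1,2) = 12 − 5 = 7 completes the 12 across.

5, 7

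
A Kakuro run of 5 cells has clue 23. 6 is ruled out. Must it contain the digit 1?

Counterexample: {2,3,4,5,9} sums to 23 under that restriction without using 1.

No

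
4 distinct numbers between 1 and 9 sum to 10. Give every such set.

4 distinct digits from 1–9 sum between 10 and 30.
Only one set works: {1,2,3,4}.

{1,2,3,4}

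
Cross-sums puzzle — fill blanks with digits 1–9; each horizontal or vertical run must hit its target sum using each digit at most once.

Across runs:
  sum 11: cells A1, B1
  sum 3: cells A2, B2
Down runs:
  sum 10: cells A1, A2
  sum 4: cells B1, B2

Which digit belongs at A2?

3 in 2 cells must be {1,2}; 4 in 2 cells must be {1,3}.
The 11 across and the 4 down share only 3, so B1 = 3.
B2 = 4 − 3 = 1 completes the 4 down.
A1 = 11 − 3 = 8 completes the 11 across.
A2 = 3 − 1 = 2 completes the 3 across.

2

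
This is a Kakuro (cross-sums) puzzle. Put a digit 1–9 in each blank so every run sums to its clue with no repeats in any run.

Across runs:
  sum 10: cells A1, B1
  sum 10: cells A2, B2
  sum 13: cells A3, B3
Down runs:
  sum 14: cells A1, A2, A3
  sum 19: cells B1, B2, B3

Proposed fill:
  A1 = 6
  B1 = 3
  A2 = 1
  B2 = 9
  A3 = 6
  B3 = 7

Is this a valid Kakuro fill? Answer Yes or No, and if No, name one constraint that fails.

No — the down run A1–A3 sums to 13, not 14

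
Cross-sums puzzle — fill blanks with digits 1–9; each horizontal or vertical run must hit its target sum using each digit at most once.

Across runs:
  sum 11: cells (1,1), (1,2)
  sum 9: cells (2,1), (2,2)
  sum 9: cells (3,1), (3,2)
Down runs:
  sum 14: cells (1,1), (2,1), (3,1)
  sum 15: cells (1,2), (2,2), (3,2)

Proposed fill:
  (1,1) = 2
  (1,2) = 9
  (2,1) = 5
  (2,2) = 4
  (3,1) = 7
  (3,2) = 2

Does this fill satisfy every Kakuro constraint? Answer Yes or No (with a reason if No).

Yes

Across: 2+9=11; 5+4=9; 7+2=9. Down: 2+5+7=14; 9+4+2=15. No digit repeats within any run.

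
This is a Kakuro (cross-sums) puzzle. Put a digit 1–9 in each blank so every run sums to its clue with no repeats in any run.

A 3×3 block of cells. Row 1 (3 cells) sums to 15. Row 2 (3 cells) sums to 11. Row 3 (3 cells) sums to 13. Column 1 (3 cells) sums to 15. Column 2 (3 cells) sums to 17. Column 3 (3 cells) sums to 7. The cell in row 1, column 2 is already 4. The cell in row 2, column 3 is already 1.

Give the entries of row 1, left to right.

9, 4, 2

7 in 3 cells must be {1,2,4}.
(1,3) = 2: the only remaining digit allowed by both the 15 across and the 7 down.
(3,3) = 7 − 3 = 4 completes the 7 down.
(1,1) = 15 − 6 = 9 completes the 15 across.
No cell is forced outright now. (3,1) can only be 1 or 2 (the digits allowed by both its 13 across and its 15 down). If (3,1) = 1: then (2,1) would have to be in {2,3,4,6,7,8} for the 11 across but in {5} for the 15 down — contradiction. So (3,1) = 2.
(2,1) = 15 − 11 = 4 completes the 15 down.
(2,2) = 11 − 5 = 6 completes the 11 across.
(3,2) = 13 − 6 = 7 completes the 13 across.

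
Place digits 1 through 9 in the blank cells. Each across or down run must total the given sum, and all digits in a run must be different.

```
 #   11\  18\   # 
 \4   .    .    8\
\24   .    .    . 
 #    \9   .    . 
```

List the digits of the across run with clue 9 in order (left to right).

4 in 2 cells must be {1,3}; 24 in 3 cells must be {7,8,9}.
The 4 across and the 11 down share only 3, so R1C1 = 3.
R1C2 = 4 − 3 = 1 completes the 4 across.
R2C1 = 11 − 3 = 8 completes the 11 down.
R2C2 = 9: the only remaining digit allowed by both the 24 across and the 18 down.
R2C3 = 24 − 17 = 7 completes the 24 across.
R3C2 = 18 − 10 = 8 completes the 18 down.
R3C3 = 9 − 8 = 1 completes the 9 across.

8 1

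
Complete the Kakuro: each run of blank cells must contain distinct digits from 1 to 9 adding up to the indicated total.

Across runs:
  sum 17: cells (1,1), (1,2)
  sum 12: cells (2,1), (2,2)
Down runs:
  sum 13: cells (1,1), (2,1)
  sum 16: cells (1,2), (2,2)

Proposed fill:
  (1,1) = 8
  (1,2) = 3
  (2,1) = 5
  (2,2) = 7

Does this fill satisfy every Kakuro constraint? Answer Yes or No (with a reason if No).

No — the down run (1,2)–(2,2) sums to 10, not 16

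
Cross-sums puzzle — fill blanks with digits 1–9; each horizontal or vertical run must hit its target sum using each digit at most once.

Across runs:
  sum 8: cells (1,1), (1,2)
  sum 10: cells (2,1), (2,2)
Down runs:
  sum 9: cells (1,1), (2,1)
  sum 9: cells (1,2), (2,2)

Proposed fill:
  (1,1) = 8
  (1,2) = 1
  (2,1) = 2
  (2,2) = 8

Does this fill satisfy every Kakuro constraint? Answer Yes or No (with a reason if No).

No — the down run (1,1)–(2,1) sums to 10, not 9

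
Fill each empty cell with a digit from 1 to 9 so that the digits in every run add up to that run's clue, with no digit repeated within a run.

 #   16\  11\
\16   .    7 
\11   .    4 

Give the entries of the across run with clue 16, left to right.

9 7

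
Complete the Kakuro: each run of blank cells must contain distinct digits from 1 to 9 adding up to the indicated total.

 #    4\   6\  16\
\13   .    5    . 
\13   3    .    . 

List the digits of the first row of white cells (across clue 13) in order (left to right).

4 in 2 cells must be {1,3}; 16 in 2 cells must be {7,9}.
R1C1 = 4 − 3 = 1 completes the 4 down.
R1C3 = 13 − 6 = 7 completes the 13 across.
R2C2 = 6 − 5 = 1 completes the 6 down.
R2C3 = 13 − 4 = 9 completes the 13 across.

1, 5, 7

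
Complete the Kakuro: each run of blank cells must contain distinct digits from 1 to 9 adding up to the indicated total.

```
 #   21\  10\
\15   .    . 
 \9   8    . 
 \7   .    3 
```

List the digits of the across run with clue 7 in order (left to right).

R1C2 = 6: the only remaining digit allowed by both the 15 across and the 10 down.
R2C2 = 9 − 8 = 1 completes the 9 across.
R3C1 = 7 − 3 = 4 completes the 7 across.
R1C1 = 15 − 6 = 9 completes the 15 across.

4, 3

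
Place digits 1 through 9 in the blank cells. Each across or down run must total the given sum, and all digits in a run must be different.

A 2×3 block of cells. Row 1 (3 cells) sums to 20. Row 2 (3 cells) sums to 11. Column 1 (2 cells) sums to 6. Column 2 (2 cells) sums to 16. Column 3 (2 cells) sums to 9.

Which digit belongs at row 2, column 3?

3

16 in 2 cells must be {7,9}.
The 11 across and the 16 down share only 7, so (2,2) = 7.
(1,2) = 16 − 7 = 9 completes the 16 down.
Given what's placed, (2,1) must be 1 to fit the 11 across and 6 down.
(2,3) = 11 − 8 = 3 completes the 11 across.
(1,1) = 6 − 1 = 5 completes the 6 down.
(1,3) = 20 − 14 = 6 completes the 20 across.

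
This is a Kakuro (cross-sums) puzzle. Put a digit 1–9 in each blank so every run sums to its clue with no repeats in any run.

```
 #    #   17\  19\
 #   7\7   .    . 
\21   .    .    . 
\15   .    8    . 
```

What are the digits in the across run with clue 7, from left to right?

2 5

No cell is forced outright now. R2C1 can only be 4 or 5 or 6 (the digits allowed by both its 21 across and its 7 down). If R2C1 = 4: then R2C2 would have to be in {8,9} for the 21 across but in {2,3,4,5,6,7} for the 17 down — contradiction. If R2C1 = 5: that forces R2C2 = 7, R2C3 = 9, R3C1 = 2, after which R3C3 would have to be in {5} for the 15 across but in {2,3,4,6,7,8} for the 19 down — contradiction. So R2C1 = 6.
Given what's placed, R2C2 must be 7 to fit the 21 across and 17 down.
R2C3 = 21 − 13 = 8 completes the 21 across.
R3C1 = 7 − 6 = 1 completes the 7 down.
R3C3 = 15 − 9 = 6 completes the 15 across.
R1C2 = 17 − 15 = 2 completes the 17 down.
R1C3 = 7 − 2 = 5 completes the 7 across.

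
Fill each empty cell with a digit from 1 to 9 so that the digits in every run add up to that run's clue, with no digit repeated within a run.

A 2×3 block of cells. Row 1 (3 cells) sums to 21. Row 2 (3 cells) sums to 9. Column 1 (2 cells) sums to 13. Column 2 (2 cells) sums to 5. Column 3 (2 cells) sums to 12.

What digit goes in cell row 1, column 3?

9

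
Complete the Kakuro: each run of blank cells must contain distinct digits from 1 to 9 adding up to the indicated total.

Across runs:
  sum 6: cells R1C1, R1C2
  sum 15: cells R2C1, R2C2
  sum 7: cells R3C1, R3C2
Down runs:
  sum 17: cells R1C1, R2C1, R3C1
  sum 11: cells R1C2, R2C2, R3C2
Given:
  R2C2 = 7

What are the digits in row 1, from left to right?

5 1

R1C2 = 1: the only remaining digit allowed by both the 6 across and the 11 down.
R2C1 = 15 − 7 = 8 completes the 15 across.
R3C2 = 11 − 8 = 3 completes the 11 down.
R1C1 = 6 − 1 = 5 completes the 6 across.
R3C1 = 7 − 3 = 4 completes the 7 across.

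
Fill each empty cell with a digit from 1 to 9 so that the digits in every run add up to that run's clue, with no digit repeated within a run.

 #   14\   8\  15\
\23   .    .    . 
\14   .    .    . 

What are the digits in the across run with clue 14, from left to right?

23 in 3 cells must be {6,8,9}.
The 23 across and the 8 down share only 6, so R1C2 = 6.
R2C2 = 8 − 6 = 2 completes the 8 down.
Nothing is forced directly, so branch on R1C1, whose candidates are 8 or 9. If R1C1 = 8: that forces R1C3 = 9, after which R2C1 would have to be in {3,4,5,7,8,9} for the 14 across but in {6} for the 14 down — contradiction. So R1C1 = 9.
R1C3 = 23 − 15 = 8 completes the 23 across.
R2C1 = 14 − 9 = 5 completes the 14 down.
R2C3 = 14 − 7 = 7 completes the 14 across.

5 2 7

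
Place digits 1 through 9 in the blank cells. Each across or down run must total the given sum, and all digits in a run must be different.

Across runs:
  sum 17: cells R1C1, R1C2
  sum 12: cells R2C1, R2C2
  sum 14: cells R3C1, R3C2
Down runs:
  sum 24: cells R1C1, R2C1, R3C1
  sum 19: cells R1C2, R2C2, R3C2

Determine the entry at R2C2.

17 in 2 cells must be {8,9}; 24 in 3 cells must be {7,8,9}.
Nothing is forced directly, so branch on R1C1, whose candidates are 8 or 9. If R1C1 = 8: that forces R1C2 = 9, R3C1 = 9, after which R3C2 would have to be in {5} for the 14 across but in {2,3,4,6,7,8} for the 19 down — contradiction. So R1C1 = 9.
R1C2 = 17 − 9 = 8 completes the 17 across.
Given what's placed, R3C1 must be 8 to fit the 14 across and 24 down.
R3C2 = 14 − 8 = 6 completes the 14 across.
R2C1 = 24 − 17 = 7 completes the 24 down.
R2C2 = 12 − 7 = 5 completes the 12 across.

5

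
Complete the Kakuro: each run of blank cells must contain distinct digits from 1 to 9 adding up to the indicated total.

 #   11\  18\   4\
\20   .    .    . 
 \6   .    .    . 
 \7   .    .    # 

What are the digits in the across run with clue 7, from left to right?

1 6

6 in 3 cells must be {1,2,3}; 4 in 2 cells must be {1,3}.
Only 3 fits R1C3 under both its across sum 20 and down sum 4.
R2C3 = 4 − 3 = 1 completes the 4 down.
Given what's placed, R1C1 must be 8 to fit the 20 across and 11 down.
R1C2 = 20 − 11 = 9 completes the 20 across.
R2C1 = 2: the only remaining digit allowed by both the 6 across and the 11 down.
R2C2 = 6 − 3 = 3 completes the 6 across.
R3C1 = 11 − 10 = 1 completes the 11 down.
R3C2 = 7 − 1 = 6 completes the 7 across.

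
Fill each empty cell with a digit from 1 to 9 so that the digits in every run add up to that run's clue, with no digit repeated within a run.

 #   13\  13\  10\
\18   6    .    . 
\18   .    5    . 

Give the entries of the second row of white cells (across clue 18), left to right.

7 5 6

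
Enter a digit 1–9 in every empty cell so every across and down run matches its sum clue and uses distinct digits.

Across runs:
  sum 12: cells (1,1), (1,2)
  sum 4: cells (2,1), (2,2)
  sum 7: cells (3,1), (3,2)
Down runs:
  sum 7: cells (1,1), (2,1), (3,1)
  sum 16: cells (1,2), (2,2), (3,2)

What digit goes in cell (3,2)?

4 in 2 cells must be {1,3}; 7 in 3 cells must be {1,2,4}.
The 12 across and the 7 down share only 4, so (1,1) = 4.
(1,2) = 12 − 4 = 8 completes the 12 across.
Given what's placed, (2,1) must be 1 to fit the 4 across and 7 down.
(2,2) = 4 − 1 = 3 completes the 4 across.
(3,1) = 7 − 5 = 2 completes the 7 down.
(3,2) = 7 − 2 = 5 completes the 7 across.

5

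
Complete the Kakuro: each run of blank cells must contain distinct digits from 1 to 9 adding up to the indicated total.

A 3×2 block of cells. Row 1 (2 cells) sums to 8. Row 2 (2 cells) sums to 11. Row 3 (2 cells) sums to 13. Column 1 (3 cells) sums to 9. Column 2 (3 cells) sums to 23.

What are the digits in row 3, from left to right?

23 in 3 cells must be {6,8,9}.
The 8 across and the 23 down share only 6, so (1,2) = 6.
(1,1) = 8 − 6 = 2 completes the 8 across.
Nothing is forced directly, so branch on (2,2), whose candidates are 8 or 9. If (2,2) = 9: then (2,1) would have to be in {2} for the 11 across but in {1,3,4,6} for the 9 down — contradiction. So (2,2) = 8.
(2,1) = 11 − 8 = 3 completes the 11 across.
(3,1) = 9 − 5 = 4 completes the 9 down.
(3,2) = 13 − 4 = 9 completes the 13 across.

4 9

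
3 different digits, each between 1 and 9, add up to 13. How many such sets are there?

7

3 distinct digits from 1–9 sum between 6 and 24.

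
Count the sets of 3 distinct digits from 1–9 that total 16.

8

3 distinct digits from 1–9 sum between 6 and 24.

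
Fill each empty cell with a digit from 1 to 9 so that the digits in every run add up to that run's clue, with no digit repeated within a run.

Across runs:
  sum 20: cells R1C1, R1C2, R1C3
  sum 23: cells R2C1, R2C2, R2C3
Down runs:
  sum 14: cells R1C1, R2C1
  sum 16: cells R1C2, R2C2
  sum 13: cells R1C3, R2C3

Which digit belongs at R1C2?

23 in 3 cells must be {6,8,9}; 16 in 2 cells must be {7,9}.
The 23 across and the 16 down share only 9, so R2C2 = 9.
R1C2 = 16 − 9 = 7 completes the 16 down.
Nothing is forced directly, so branch on R2C1, whose candidates are 6 or 8. If R2C1 = 8: then R1C1 would have to be in {4,5,8,9} for the 20 across but in {6} for the 14 down — contradiction. So R2C1 = 6.
R1C1 = 14 − 6 = 8 completes the 14 down.
R1C3 = 20 − 15 = 5 completes the 20 across.
R2C3 = 23 − 15 = 8 completes the 23 across.

7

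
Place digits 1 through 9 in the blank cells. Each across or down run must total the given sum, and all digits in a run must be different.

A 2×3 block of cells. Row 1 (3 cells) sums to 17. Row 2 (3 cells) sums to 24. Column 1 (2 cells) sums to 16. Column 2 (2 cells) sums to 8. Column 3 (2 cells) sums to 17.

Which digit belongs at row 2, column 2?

7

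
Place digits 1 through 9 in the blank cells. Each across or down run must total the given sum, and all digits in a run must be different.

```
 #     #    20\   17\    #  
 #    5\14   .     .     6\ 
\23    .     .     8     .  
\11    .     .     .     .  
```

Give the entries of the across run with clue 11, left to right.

2, 5, 3, 1

11 in 4 cells must be {1,2,3,5}.
Nothing is forced directly, so branch on R1C3, whose candidates are 5 or 6. If R1C3 = 5: that forces R1C2 = 9, after which R3C3 would have to be in {1,2,3,5} for the 11 across but in {4} for the 17 down — contradiction. So R1C3 = 6.
R1C2 = 14 − 6 = 8 completes the 14 across.
R3C3 = 17 − 14 = 3 completes the 17 down.
Given what's placed, R3C2 must be 5 to fit the 11 across and 20 down.
R2C2 = 20 − 13 = 7 completes the 20 down.
No cell is forced outright now. R2C1 can only be 2 or 3 (the digits allowed by both its 23 across and its 5 down). If R2C1 = 2: then R2C4 would have to be in {6} for the 23 across but in {1,2,4,5} for the 6 down — contradiction. So R2C1 = 3.
R2C4 = 23 − 18 = 5 completes the 23 across.
R3C1 = 5 − 3 = 2 completes the 5 down.
R3C4 = 11 − 10 = 1 completes the 11 across.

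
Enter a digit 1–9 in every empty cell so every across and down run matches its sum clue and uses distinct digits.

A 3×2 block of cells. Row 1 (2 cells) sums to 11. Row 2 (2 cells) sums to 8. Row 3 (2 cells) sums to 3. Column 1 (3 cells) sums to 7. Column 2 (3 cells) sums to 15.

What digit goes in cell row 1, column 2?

3 in 2 cells must be {1,2}; 7 in 3 cells must be {1,2,4}.
Nothing is forced directly, so branch on (1,1), whose candidates are 2 or 4. If (1,1) = 2: that forces (1,2) = 9, (2,1) = 1, after which (2,2) would have to be in {7} for the 8 across but in {1,2,4,5} for the 15 down — contradiction. So (1,1) = 4.
(1,2) = 11 − 4 = 7 completes the 11 across.
Given what's placed, (3,2) must be 2 to fit the 3 across and 15 down.
(2,2) = 15 − 9 = 6 completes the 15 down.
(3,1) = 3 − 2 = 1 completes the 3 across.
(2,1) = 8 − 6 = 2 completes the 8 across.

7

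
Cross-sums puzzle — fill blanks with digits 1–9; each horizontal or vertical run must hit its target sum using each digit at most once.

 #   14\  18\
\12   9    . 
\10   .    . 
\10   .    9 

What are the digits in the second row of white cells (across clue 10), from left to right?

4, 6

R1C2 = 12 − 9 = 3 completes the 12 across.
R2C2 = 18 − 12 = 6 completes the 18 down.
R3C1 = 10 − 9 = 1 completes the 10 across.
R2C1 = 10 − 6 = 4 completes the 10 across.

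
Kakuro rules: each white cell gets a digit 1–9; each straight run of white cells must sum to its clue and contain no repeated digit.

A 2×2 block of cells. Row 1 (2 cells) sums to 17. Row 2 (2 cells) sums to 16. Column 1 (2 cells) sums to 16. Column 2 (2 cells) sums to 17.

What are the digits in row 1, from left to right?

17 in 2 cells must be {8,9}; 16 in 2 cells must be {7,9}.
The 17 across and the 16 down share only 9, so (1,1) = 9.
(1,2) = 17 − 9 = 8 completes the 17 across.
(2,1) = 16 − 9 = 7 completes the 16 down.
(2,2) = 16 − 7 = 9 completes the 16 across.

9 8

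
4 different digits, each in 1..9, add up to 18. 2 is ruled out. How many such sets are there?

4 distinct digits from 1–9 sum between 10 and 30.
Dropping sets that contain 2.
Enumerating: {1,3,5,9}, {1,3,6,8}, {1,4,5,8}, {1,4,6,7}, {3,4,5,6}.

5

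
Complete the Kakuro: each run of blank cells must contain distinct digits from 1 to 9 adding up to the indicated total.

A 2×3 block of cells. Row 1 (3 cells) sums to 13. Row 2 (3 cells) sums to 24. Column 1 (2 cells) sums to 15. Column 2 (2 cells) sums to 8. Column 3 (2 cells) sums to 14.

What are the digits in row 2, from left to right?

24 in 3 cells must be {7,8,9}.
The 24 across and the 8 down share only 7, so (2,2) = 7.
(1,2) = 8 − 7 = 1 completes the 8 down.
Nothing is forced directly, so branch on (2,1), whose candidates are 8 or 9. If (2,1) = 9: then (1,1) would have to be in {3,4,5,7,8,9} for the 13 across but in {6} for the 15 down — contradiction. So (2,1) = 8.
(1,1) = 15 − 8 = 7 completes the 15 down.
(1,3) = 13 − 8 = 5 completes the 13 across.
(2,3) = 24 − 15 = 9 completes the 24 across.

8 7 9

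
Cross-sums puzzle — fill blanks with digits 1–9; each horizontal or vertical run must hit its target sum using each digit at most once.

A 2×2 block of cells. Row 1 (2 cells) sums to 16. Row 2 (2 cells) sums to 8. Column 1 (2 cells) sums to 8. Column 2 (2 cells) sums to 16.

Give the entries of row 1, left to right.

16 in 2 cells must be {7,9}.
The 16 across and the 8 down share only 7, so (1,1) = 7.
(1,2) = 16 − 7 = 9 completes the 16 across.
(2,1) = 8 − 7 = 1 completes the 8 down.
(2,2) = 8 − 1 = 7 completes the 8 across.

7 9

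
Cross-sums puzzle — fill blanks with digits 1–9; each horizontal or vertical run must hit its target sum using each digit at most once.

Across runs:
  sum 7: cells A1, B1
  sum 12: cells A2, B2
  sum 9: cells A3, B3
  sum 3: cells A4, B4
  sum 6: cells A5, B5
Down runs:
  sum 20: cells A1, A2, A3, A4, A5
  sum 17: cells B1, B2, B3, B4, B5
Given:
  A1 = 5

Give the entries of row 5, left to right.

3 in 2 cells must be {1,2}.
B1 = 7 − 5 = 2 completes the 7 across.
Given what's placed, B4 must be 1 to fit the 3 across and 17 down.
A4 = 3 − 1 = 2 completes the 3 across.
No cell is forced outright now. A5 can only be 1 or 4 (the digits allowed by both its 6 across and its 20 down). If A5 = 4: then B5 would have to be in {2} for the 6 across but in {3,4,5,6,7} for the 17 down — contradiction. So A5 = 1.
B5 = 6 − 1 = 5 completes the 6 across.

1 5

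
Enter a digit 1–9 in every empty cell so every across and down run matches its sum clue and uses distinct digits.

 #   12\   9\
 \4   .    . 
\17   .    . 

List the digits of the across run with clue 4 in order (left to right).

3 1

4 in 2 cells must be {1,3}; 17 in 2 cells must be {8,9}.
The 4 across and the 12 down share only 3, so R1C1 = 3.
R1C2 = 4 − 3 = 1 completes the 4 across.
R2C1 = 12 − 3 = 9 completes the 12 down.
R2C2 = 17 − 9 = 8 completes the 17 across.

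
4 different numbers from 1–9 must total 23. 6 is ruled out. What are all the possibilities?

{1,5,8,9}; {2,4,8,9}; {2,5,7,9}; {3,4,7,9}; {3,5,7,8}

4 distinct digits from 1–9 sum between 10 and 30.
Dropping sets that contain 6.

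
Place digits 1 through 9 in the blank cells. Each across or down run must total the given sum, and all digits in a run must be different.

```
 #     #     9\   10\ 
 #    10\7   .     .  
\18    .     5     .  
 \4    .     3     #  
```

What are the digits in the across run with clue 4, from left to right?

1, 3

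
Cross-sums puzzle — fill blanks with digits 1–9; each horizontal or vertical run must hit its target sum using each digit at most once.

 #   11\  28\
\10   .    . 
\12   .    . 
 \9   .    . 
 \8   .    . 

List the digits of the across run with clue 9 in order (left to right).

5, 4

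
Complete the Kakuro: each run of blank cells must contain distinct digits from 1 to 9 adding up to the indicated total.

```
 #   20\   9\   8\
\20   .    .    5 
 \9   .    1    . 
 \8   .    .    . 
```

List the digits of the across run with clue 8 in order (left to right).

R1C2 = 6: the only remaining digit allowed by both the 20 across and the 9 down.
Given what's placed, R2C3 must be 2 to fit the 9 across and 8 down.
R3C2 = 9 − 7 = 2 completes the 9 down.
R3C3 = 8 − 7 = 1 completes the 8 down.
R1C1 = 20 − 11 = 9 completes the 20 across.
R2C1 = 9 − 3 = 6 completes the 9 across.
R3C1 = 8 − 3 = 5 completes the 8 across.

5, 2, 1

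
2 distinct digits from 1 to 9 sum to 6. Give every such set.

{1,5}; {2,4}

2 distinct digits from 1–9 sum between 3 and 17.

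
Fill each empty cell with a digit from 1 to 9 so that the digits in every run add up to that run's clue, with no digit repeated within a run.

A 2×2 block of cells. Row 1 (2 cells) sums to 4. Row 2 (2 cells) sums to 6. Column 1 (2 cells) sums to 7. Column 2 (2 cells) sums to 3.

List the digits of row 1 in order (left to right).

4 in 2 cells must be {1,3}; 3 in 2 cells must be {1,2}.
The 4 across and the 3 down share only 1, so (1,2) = 1.
(2,2) = 3 − 1 = 2 completes the 3 down.
(1,1) = 4 − 1 = 3 completes the 4 across.
(2,1) = 6 − 2 = 4 completes the 6 across.

3, 1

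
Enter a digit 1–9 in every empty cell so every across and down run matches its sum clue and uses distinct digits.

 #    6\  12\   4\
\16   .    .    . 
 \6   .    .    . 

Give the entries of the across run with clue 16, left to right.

4 9 3

6 in 3 cells must be {1,2,3}; 4 in 2 cells must be {1,3}.
The 6 across and the 12 down share only 3, so R2C2 = 3.
Given what's placed, R2C3 must be 1 to fit the 6 across and 4 down.
R1C2 = 12 − 3 = 9 completes the 12 down.
R1C3 = 4 − 1 = 3 completes the 4 down.
R2C1 = 6 − 4 = 2 completes the 6 across.
R1C1 = 16 − 12 = 4 completes the 16 across.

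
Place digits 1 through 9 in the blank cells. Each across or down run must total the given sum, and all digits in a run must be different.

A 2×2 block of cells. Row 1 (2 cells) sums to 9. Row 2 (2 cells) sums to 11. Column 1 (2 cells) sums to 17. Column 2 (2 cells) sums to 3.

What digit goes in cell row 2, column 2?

2

17 in 2 cells must be {8,9}; 3 in 2 cells must be {1,2}.
The 9 across and the 17 down share only 8, so (1,1) = 8.
(1,2) = 9 − 8 = 1 completes the 9 across.
(2,1) = 17 − 8 = 9 completes the 17 down.
(2,2) = 11 − 9 = 2 completes the 11 across.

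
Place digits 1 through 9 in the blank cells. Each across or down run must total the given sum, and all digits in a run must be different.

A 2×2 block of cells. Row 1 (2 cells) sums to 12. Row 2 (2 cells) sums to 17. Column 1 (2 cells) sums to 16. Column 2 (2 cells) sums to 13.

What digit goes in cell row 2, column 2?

8

17 in 2 cells must be {8,9}; 16 in 2 cells must be {7,9}.
The 17 across and the 16 down share only 9, so (2,1) = 9.
(2,2) = 17 − 9 = 8 completes the 17 across.
(1,1) = 16 − 9 = 7 completes the 16 down.
(1,2) = 12 − 7 = 5 completes the 12 across.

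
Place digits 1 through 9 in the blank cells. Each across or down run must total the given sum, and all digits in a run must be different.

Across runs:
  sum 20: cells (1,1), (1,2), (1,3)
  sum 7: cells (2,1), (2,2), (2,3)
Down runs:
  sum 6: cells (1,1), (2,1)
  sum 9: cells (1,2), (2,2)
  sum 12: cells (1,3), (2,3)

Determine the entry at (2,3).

7 in 3 cells must be {1,2,4}.
The 7 across and the 12 down share only 4, so (2,3) = 4.
(1,3) = 12 − 4 = 8 completes the 12 down.
Given what's placed, (1,1) must be 5 to fit the 20 across and 6 down.
(1,2) = 20 − 13 = 7 completes the 20 across.
(2,1) = 6 − 5 = 1 completes the 6 down.
(2,2) = 7 − 5 = 2 completes the 7 across.

4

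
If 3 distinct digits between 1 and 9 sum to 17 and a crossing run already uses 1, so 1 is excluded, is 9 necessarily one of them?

Counterexample: {2,7,8} sums to 17 under that restriction without using 9.

No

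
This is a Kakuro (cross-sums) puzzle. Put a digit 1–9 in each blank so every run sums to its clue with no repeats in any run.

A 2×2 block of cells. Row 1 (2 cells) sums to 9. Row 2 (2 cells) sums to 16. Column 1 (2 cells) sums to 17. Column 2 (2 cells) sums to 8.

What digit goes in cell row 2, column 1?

9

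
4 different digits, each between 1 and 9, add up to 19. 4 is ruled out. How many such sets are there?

6

4 distinct digits from 1–9 sum between 10 and 30.
Dropping sets that contain 4.
Enumerating: {1,2,7,9}, {1,3,6,9}, {1,3,7,8}, {1,5,6,7}, {2,3,5,9}, {2,3,6,8}.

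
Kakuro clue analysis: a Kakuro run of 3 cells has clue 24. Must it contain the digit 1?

No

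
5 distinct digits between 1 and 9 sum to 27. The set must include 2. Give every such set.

{1,2,7,8,9}; {2,3,5,8,9}; {2,3,6,7,9}; {2,4,5,7,9}; {2,4,6,7,8}

5 distinct digits from 1–9 sum between 15 and 35.
Keeping only sets containing 2.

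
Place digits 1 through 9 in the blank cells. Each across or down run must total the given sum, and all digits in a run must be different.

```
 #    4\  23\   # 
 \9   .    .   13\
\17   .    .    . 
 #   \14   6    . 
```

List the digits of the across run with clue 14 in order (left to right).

6 8

4 in 2 cells must be {1,3}; 23 in 3 cells must be {6,8,9}.
R1C2 = 8: the only remaining digit allowed by both the 9 across and the 23 down.
R2C2 = 23 − 14 = 9 completes the 23 down.
R3C3 = 14 − 6 = 8 completes the 14 across.
R1C1 = 9 − 8 = 1 completes the 9 across.
R2C1 = 4 − 1 = 3 completes the 4 down.
R2C3 = 17 − 12 = 5 completes the 17 across.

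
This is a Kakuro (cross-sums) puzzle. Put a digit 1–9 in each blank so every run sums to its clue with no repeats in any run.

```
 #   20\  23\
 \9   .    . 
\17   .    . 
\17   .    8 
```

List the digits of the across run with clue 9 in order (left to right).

3 6

17 in 2 cells must be {8,9}; 23 in 3 cells must be {6,8,9}.
Given what's placed, R1C2 must be 6 to fit the 9 across and 23 down.
R2C2 = 23 − 14 = 9 completes the 23 down.
R3C1 = 17 − 8 = 9 completes the 17 across.
R1C1 = 9 − 6 = 3 completes the 9 across.
R2C1 = 17 − 9 = 8 completes the 17 across.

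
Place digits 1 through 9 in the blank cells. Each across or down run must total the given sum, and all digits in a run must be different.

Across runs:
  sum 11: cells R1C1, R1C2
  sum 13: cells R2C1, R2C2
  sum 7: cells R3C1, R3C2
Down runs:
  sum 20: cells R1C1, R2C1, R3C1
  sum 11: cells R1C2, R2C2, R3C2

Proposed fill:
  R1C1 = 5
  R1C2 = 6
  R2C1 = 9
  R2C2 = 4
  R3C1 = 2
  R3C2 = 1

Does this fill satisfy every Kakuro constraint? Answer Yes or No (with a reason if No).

No — the down run R1C1–R3C1 sums to 16, not 20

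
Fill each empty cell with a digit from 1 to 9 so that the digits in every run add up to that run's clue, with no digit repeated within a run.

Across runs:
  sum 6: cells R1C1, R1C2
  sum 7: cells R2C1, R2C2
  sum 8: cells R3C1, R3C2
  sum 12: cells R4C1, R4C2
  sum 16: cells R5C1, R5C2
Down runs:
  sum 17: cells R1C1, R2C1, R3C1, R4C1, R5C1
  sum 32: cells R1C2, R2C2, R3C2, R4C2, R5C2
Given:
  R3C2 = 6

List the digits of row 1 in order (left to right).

1, 5

16 in 2 cells must be {7,9}.
R3C1 = 8 − 6 = 2 completes the 8 across.
Given what's placed, R5C1 must be 7 to fit the 16 across and 17 down.
R5C2 = 16 − 7 = 9 completes the 16 across.
No cell is forced outright now. R4C1 can only be 3 or 4 (the digits allowed by both its 12 across and its 17 down). If R4C1 = 3: then R4C2 would have to be in {9} for the 12 across but in {2,4,5,7,8} for the 32 down — contradiction. So R4C1 = 4.
R1C1 = 1: the only remaining digit allowed by both the 6 across and the 17 down.
R1C2 = 6 − 1 = 5 completes the 6 across.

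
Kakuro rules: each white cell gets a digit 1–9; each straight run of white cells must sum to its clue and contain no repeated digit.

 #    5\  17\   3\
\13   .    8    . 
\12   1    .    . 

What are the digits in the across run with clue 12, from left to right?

1 9 2

17 in 2 cells must be {8,9}; 3 in 2 cells must be {1,2}.
R1C1 = 5 − 1 = 4 completes the 5 down.
R1C3 = 13 − 12 = 1 completes the 13 across.
R2C2 = 17 − 8 = 9 completes the 17 down.
R2C3 = 12 − 10 = 2 completes the 12 across.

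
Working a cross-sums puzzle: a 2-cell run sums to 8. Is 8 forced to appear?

Counterexample: {1,7} sums to 8 without using 8.

No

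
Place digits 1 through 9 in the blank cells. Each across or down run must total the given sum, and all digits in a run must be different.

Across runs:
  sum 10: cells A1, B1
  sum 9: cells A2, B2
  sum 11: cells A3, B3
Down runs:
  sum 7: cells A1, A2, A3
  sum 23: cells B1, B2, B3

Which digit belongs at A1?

4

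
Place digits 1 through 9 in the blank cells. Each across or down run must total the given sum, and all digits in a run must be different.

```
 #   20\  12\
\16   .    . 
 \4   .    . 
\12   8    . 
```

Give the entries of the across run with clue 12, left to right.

8 4

16 in 2 cells must be {7,9}; 4 in 2 cells must be {1,3}.
Given what's placed, R2C1 must be 3 to fit the 4 across and 20 down.
R2C2 = 4 − 3 = 1 completes the 4 across.
R3C2 = 12 − 8 = 4 completes the 12 across.
R1C1 = 20 − 11 = 9 completes the 20 down.
R1C2 = 16 − 9 = 7 completes the 16 across.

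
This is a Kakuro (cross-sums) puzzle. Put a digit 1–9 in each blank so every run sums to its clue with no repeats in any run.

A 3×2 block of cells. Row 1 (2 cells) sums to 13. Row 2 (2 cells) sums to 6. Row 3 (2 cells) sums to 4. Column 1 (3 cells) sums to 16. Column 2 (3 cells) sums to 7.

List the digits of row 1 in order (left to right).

9 4

4 in 2 cells must be {1,3}; 7 in 3 cells must be {1,2,4}.
The 13 across and the 7 down share only 4, so (1,2) = 4.
Given what's placed, (3,2) must be 1 to fit the 4 across and 7 down.
(1,1) = 13 − 4 = 9 completes the 13 across.
(2,2) = 7 − 5 = 2 completes the 7 down.
(3,1) = 4 − 1 = 3 completes the 4 across.
(2,1) = 6 − 2 = 4 completes the 6 across.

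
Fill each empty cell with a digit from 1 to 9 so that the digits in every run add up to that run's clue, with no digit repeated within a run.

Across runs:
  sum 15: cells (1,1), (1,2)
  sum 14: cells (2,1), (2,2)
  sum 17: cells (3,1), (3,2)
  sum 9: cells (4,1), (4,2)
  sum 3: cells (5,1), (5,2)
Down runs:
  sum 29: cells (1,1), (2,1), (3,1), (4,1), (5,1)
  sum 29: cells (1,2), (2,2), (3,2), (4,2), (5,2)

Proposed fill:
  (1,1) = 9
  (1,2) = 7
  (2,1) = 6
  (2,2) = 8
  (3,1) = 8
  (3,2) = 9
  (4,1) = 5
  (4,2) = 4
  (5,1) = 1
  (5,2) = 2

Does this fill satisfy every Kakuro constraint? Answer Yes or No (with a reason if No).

No — the down run (1,2)–(5,2) sums to 30, not 29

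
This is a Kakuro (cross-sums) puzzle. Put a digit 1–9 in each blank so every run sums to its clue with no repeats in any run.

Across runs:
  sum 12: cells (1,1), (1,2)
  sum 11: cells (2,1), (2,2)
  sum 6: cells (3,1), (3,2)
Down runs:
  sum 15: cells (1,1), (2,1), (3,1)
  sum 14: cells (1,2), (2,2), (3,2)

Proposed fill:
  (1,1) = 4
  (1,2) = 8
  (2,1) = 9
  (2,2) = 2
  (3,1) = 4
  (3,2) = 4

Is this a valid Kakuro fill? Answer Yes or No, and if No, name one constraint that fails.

No — the across run (3,1)–(3,2) sums to 8, not 6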